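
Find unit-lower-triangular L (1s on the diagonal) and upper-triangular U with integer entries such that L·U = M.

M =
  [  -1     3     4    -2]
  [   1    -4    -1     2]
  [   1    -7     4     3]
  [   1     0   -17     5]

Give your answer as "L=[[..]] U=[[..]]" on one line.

L=[[1,0,0,0],[-1,1,0,0],[-1,4,1,0],[-1,-3,1,1]] U=[[-1,3,4,-2],[0,-1,3,0],[0,0,-4,1],[0,0,0,2]]

  R1 -= -1·R0 → [0,-1,3,0]
  R2 -= -1·R0 → [0,-4,8,1]
  R3 -= -1·R0 → [0,3,-13,3]
  R2 -= 4·R1 → [0,0,-4,1]
  R3 -= -3·R1 → [0,0,-4,3]
  R3 -= 1·R2 → [0,0,0,2]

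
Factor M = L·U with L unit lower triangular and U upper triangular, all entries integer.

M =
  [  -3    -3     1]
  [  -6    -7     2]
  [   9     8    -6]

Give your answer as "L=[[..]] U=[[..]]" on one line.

  R1 -= 2·R0 → [0,-1,0]
  R2 -= -3·R0 → [0,-1,-3]
  R2 -= 1·R1 → [0,0,-3]

L=[[1,0,0],[2,1,0],[-3,1,1]] U=[[-3,-3,1],[0,-1,0],[0,0,-3]]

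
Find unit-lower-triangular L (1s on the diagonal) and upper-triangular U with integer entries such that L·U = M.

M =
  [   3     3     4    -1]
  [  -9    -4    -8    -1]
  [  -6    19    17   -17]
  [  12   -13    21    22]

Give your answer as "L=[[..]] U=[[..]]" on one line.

  r1 -= -3·r0 → [0,5,4,-4]
  r2 -= -2·r0 → [0,25,25,-19]
  r3 -= 4·r0 → [0,-25,5,26]
  r2 -= 5·r1 → [0,0,5,1]
  r3 -= -5·r1 → [0,0,25,6]
  r3 -= 5·r2 → [0,0,0,1]

L=[[1,0,0,0],[-3,1,0,0],[-2,5,1,0],[4,-5,5,1]] U=[[3,3,4,-1],[0,5,4,-4],[0,0,5,1],[0,0,0,1]]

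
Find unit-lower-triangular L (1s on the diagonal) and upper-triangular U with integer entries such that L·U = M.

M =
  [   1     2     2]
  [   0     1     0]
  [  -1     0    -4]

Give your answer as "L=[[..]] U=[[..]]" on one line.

L=[[1,0,0],[0,1,0],[-1,2,1]] U=[[1,2,2],[0,1,0],[0,0,-2]]

  R1 -= 0·R0 → [0,1,0]
  R2 -= -1·R0 → [0,2,-2]
  R2 -= 2·R1 → [0,0,-2]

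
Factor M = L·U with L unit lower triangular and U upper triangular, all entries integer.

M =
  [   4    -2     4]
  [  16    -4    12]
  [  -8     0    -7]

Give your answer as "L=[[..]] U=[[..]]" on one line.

  row1 -= 4·row0 → [0,4,-4]
  row2 -= -2·row0 → [0,-4,1]
  row2 -= -1·row1 → [0,0,-3]

L=[[1,0,0],[4,1,0],[-2,-1,1]] U=[[4,-2,4],[0,4,-4],[0,0,-3]]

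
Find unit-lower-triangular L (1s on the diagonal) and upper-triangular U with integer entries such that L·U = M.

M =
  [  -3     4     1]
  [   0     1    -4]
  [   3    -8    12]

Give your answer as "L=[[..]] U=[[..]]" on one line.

  row1 -= 0·row0 → [0,1,-4]
  row2 -= -1·row0 → [0,-4,13]
  row2 -= -4·row1 → [0,0,-3]

L=[[1,0,0],[0,1,0],[-1,-4,1]] U=[[-3,4,1],[0,1,-4],[0,0,-3]]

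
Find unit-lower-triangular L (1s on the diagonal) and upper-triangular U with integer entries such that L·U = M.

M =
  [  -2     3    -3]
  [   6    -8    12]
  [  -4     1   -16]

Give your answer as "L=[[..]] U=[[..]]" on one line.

L=[[1,0,0],[-3,1,0],[2,-5,1]] U=[[-2,3,-3],[0,1,3],[0,0,5]]

  row1 -= -3·row0 → [0,1,3]
  row2 -= 2·row0 → [0,-5,-10]
  row2 -= -5·row1 → [0,0,5]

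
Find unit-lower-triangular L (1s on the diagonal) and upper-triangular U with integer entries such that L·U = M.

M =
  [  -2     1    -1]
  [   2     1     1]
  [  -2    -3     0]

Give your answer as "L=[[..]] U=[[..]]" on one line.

L=[[1,0,0],[-1,1,0],[1,-2,1]] U=[[-2,1,-1],[0,2,0],[0,0,1]]

  row1 -= -1·row0 → [0,2,0]
  row2 -= 1·row0 → [0,-4,1]
  row2 -= -2·row1 → [0,0,1]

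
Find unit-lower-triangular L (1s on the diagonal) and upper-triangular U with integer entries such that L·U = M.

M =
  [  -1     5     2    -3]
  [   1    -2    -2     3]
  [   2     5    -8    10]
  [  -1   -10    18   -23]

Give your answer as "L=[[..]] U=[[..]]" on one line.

L=[[1,0,0,0],[-1,1,0,0],[-2,5,1,0],[1,-5,-4,1]] U=[[-1,5,2,-3],[0,3,0,0],[0,0,-4,4],[0,0,0,-4]]

  row1 -= -1·row0 → [0,3,0,0]
  row2 -= -2·row0 → [0,15,-4,4]
  row3 -= 1·row0 → [0,-15,16,-20]
  row2 -= 5·row1 → [0,0,-4,4]
  row3 -= -5·row1 → [0,0,16,-20]
  row3 -= -4·row2 → [0,0,0,-4]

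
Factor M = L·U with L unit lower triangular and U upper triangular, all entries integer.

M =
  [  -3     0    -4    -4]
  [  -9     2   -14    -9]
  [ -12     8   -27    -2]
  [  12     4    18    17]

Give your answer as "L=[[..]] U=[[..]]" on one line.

L=[[1,0,0,0],[3,1,0,0],[4,4,1,0],[-4,2,-2,1]] U=[[-3,0,-4,-4],[0,2,-2,3],[0,0,-3,2],[0,0,0,-1]]

  r1 -= 3·r0 → [0,2,-2,3]
  r2 -= 4·r0 → [0,8,-11,14]
  r3 -= -4·r0 → [0,4,2,1]
  r2 -= 4·r1 → [0,0,-3,2]
  r3 -= 2·r1 → [0,0,6,-5]
  r3 -= -2·r2 → [0,0,0,-1]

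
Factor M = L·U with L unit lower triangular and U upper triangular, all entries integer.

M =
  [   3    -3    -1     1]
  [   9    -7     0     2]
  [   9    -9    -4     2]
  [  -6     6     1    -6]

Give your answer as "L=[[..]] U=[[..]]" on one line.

  R1 -= 3·R0 → [0,2,3,-1]
  R2 -= 3·R0 → [0,0,-1,-1]
  R3 -= -2·R0 → [0,0,-1,-4]
  R2 -= 0·R1 → [0,0,-1,-1]
  R3 -= 0·R1 → [0,0,-1,-4]
  R3 -= 1·R2 → [0,0,0,-3]

L=[[1,0,0,0],[3,1,0,0],[3,0,1,0],[-2,0,1,1]] U=[[3,-3,-1,1],[0,2,3,-1],[0,0,-1,-1],[0,0,0,-3]]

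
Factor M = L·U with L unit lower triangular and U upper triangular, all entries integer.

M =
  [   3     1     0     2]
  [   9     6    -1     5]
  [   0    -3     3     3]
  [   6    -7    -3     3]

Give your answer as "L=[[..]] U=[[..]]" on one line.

L=[[1,0,0,0],[3,1,0,0],[0,-1,1,0],[2,-3,-3,1]] U=[[3,1,0,2],[0,3,-1,-1],[0,0,2,2],[0,0,0,2]]

  R1 -= 3·R0 → [0,3,-1,-1]
  R2 -= 0·R0 → [0,-3,3,3]
  R3 -= 2·R0 → [0,-9,-3,-1]
  R2 -= -1·R1 → [0,0,2,2]
  R3 -= -3·R1 → [0,0,-6,-4]
  R3 -= -3·R2 → [0,0,0,2]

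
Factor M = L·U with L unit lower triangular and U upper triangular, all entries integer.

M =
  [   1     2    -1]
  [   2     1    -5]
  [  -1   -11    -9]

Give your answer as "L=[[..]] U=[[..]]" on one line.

L=[[1,0,0],[2,1,0],[-1,3,1]] U=[[1,2,-1],[0,-3,-3],[0,0,-1]]

  r1 -= 2·r0 → [0,-3,-3]
  r2 -= -1·r0 → [0,-9,-10]
  r2 -= 3·r1 → [0,0,-1]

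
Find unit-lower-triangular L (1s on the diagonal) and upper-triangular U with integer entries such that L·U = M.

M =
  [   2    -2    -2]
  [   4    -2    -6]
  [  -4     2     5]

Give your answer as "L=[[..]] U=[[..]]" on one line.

L=[[1,0,0],[2,1,0],[-2,-1,1]] U=[[2,-2,-2],[0,2,-2],[0,0,-1]]

  row1 -= 2·row0 → [0,2,-2]
  row2 -= -2·row0 → [0,-2,1]
  row2 -= -1·row1 → [0,0,-1]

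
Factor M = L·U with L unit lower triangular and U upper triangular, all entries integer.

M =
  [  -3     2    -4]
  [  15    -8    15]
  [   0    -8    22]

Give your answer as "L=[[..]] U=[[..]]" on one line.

  R1 -= -5·R0 → [0,2,-5]
  R2 -= 0·R0 → [0,-8,22]
  R2 -= -4·R1 → [0,0,2]

L=[[1,0,0],[-5,1,0],[0,-4,1]] U=[[-3,2,-4],[0,2,-5],[0,0,2]]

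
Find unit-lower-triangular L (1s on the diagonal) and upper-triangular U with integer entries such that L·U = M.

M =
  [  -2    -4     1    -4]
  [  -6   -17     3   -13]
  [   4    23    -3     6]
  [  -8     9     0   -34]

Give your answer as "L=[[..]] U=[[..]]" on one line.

  row1 -= 3·row0 → [0,-5,0,-1]
  row2 -= -2·row0 → [0,15,-1,-2]
  row3 -= 4·row0 → [0,25,-4,-18]
  row2 -= -3·row1 → [0,0,-1,-5]
  row3 -= -5·row1 → [0,0,-4,-23]
  row3 -= 4·row2 → [0,0,0,-3]

L=[[1,0,0,0],[3,1,0,0],[-2,-3,1,0],[4,-5,4,1]] U=[[-2,-4,1,-4],[0,-5,0,-1],[0,0,-1,-5],[0,0,0,-3]]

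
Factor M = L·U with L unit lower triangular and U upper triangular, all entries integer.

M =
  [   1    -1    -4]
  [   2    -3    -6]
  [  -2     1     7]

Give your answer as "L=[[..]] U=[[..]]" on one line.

L=[[1,0,0],[2,1,0],[-2,1,1]] U=[[1,-1,-4],[0,-1,2],[0,0,-3]]

  R1 -= 2·R0 → [0,-1,2]
  R2 -= -2·R0 → [0,-1,-1]
  R2 -= 1·R1 → [0,0,-3]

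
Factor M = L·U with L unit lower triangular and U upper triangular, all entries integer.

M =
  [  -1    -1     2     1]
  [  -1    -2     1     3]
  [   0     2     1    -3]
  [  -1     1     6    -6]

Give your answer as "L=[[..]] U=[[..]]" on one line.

  row1 -= 1·row0 → [0,-1,-1,2]
  row2 -= 0·row0 → [0,2,1,-3]
  row3 -= 1·row0 → [0,2,4,-7]
  row2 -= -2·row1 → [0,0,-1,1]
  row3 -= -2·row1 → [0,0,2,-3]
  row3 -= -2·row2 → [0,0,0,-1]

L=[[1,0,0,0],[1,1,0,0],[0,-2,1,0],[1,-2,-2,1]] U=[[-1,-1,2,1],[0,-1,-1,2],[0,0,-1,1],[0,0,0,-1]]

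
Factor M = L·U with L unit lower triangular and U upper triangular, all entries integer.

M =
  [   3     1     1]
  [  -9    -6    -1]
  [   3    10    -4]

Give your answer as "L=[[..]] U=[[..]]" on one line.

L=[[1,0,0],[-3,1,0],[1,-3,1]] U=[[3,1,1],[0,-3,2],[0,0,1]]

  row1 -= -3·row0 → [0,-3,2]
  row2 -= 1·row0 → [0,9,-5]
  row2 -= -3·row1 → [0,0,1]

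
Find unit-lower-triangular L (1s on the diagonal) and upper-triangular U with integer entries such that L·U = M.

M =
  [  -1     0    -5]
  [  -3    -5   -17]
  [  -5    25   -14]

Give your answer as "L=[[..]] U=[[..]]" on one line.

L=[[1,0,0],[3,1,0],[5,-5,1]] U=[[-1,0,-5],[0,-5,-2],[0,0,1]]

  r1 -= 3·r0 → [0,-5,-2]
  r2 -= 5·r0 → [0,25,11]
  r2 -= -5·r1 → [0,0,1]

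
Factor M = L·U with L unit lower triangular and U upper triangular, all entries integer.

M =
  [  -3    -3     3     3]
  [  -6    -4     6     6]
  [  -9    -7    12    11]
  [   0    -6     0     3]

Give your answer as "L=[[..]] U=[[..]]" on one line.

  row1 -= 2·row0 → [0,2,0,0]
  row2 -= 3·row0 → [0,2,3,2]
  row3 -= 0·row0 → [0,-6,0,3]
  row2 -= 1·row1 → [0,0,3,2]
  row3 -= -3·row1 → [0,0,0,3]
  row3 -= 0·row2 → [0,0,0,3]

L=[[1,0,0,0],[2,1,0,0],[3,1,1,0],[0,-3,0,1]] U=[[-3,-3,3,3],[0,2,0,0],[0,0,3,2],[0,0,0,3]]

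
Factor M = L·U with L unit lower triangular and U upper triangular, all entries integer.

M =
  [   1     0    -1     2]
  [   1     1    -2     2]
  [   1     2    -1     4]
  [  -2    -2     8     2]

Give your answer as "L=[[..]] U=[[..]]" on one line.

L=[[1,0,0,0],[1,1,0,0],[1,2,1,0],[-2,-2,2,1]] U=[[1,0,-1,2],[0,1,-1,0],[0,0,2,2],[0,0,0,2]]

  row1 -= 1·row0 → [0,1,-1,0]
  row2 -= 1·row0 → [0,2,0,2]
  row3 -= -2·row0 → [0,-2,6,6]
  row2 -= 2·row1 → [0,0,2,2]
  row3 -= -2·row1 → [0,0,4,6]
  row3 -= 2·row2 → [0,0,0,2]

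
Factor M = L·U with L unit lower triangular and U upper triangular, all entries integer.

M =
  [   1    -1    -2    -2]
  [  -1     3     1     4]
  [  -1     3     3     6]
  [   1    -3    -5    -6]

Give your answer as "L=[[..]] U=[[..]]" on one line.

L=[[1,0,0,0],[-1,1,0,0],[-1,1,1,0],[1,-1,-2,1]] U=[[1,-1,-2,-2],[0,2,-1,2],[0,0,2,2],[0,0,0,2]]

  R1 -= -1·R0 → [0,2,-1,2]
  R2 -= -1·R0 → [0,2,1,4]
  R3 -= 1·R0 → [0,-2,-3,-4]
  R2 -= 1·R1 → [0,0,2,2]
  R3 -= -1·R1 → [0,0,-4,-2]
  R3 -= -2·R2 → [0,0,0,2]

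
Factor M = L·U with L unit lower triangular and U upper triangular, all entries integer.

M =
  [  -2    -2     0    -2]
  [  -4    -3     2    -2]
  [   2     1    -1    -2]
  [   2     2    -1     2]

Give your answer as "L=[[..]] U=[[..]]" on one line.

  row1 -= 2·row0 → [0,1,2,2]
  row2 -= -1·row0 → [0,-1,-1,-4]
  row3 -= -1·row0 → [0,0,-1,0]
  row2 -= -1·row1 → [0,0,1,-2]
  row3 -= 0·row1 → [0,0,-1,0]
  row3 -= -1·row2 → [0,0,0,-2]

L=[[1,0,0,0],[2,1,0,0],[-1,-1,1,0],[-1,0,-1,1]] U=[[-2,-2,0,-2],[0,1,2,2],[0,0,1,-2],[0,0,0,-2]]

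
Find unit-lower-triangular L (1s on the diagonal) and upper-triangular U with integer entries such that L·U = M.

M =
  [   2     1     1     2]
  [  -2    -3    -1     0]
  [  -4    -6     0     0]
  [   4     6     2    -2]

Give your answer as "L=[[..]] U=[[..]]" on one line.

L=[[1,0,0,0],[-1,1,0,0],[-2,2,1,0],[2,-2,0,1]] U=[[2,1,1,2],[0,-2,0,2],[0,0,2,0],[0,0,0,-2]]

  row1 -= -1·row0 → [0,-2,0,2]
  row2 -= -2·row0 → [0,-4,2,4]
  row3 -= 2·row0 → [0,4,0,-6]
  row2 -= 2·row1 → [0,0,2,0]
  row3 -= -2·row1 → [0,0,0,-2]
  row3 -= 0·row2 → [0,0,0,-2]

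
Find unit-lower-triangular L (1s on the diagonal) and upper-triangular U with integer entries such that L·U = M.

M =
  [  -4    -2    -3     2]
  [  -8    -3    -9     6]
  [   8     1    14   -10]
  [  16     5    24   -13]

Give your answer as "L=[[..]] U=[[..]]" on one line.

  row1 -= 2·row0 → [0,1,-3,2]
  row2 -= -2·row0 → [0,-3,8,-6]
  row3 -= -4·row0 → [0,-3,12,-5]
  row2 -= -3·row1 → [0,0,-1,0]
  row3 -= -3·row1 → [0,0,3,1]
  row3 -= -3·row2 → [0,0,0,1]

L=[[1,0,0,0],[2,1,0,0],[-2,-3,1,0],[-4,-3,-3,1]] U=[[-4,-2,-3,2],[0,1,-3,2],[0,0,-1,0],[0,0,0,1]]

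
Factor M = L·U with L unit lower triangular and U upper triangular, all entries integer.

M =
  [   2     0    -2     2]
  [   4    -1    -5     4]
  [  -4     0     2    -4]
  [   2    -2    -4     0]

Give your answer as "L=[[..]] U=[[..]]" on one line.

  R1 -= 2·R0 → [0,-1,-1,0]
  R2 -= -2·R0 → [0,0,-2,0]
  R3 -= 1·R0 → [0,-2,-2,-2]
  R2 -= 0·R1 → [0,0,-2,0]
  R3 -= 2·R1 → [0,0,0,-2]
  R3 -= 0·R2 → [0,0,0,-2]

L=[[1,0,0,0],[2,1,0,0],[-2,0,1,0],[1,2,0,1]] U=[[2,0,-2,2],[0,-1,-1,0],[0,0,-2,0],[0,0,0,-2]]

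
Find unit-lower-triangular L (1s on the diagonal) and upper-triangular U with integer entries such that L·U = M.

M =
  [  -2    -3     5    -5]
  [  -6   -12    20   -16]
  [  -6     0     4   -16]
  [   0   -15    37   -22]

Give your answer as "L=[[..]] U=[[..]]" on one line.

L=[[1,0,0,0],[3,1,0,0],[3,-3,1,0],[0,5,3,1]] U=[[-2,-3,5,-5],[0,-3,5,-1],[0,0,4,-4],[0,0,0,-5]]

  r1 -= 3·r0 → [0,-3,5,-1]
  r2 -= 3·r0 → [0,9,-11,-1]
  r3 -= 0·r0 → [0,-15,37,-22]
  r2 -= -3·r1 → [0,0,4,-4]
  r3 -= 5·r1 → [0,0,12,-17]
  r3 -= 3·r2 → [0,0,0,-5]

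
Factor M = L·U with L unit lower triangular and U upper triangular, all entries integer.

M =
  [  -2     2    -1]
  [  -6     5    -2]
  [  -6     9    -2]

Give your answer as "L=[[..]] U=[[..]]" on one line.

  r1 -= 3·r0 → [0,-1,1]
  r2 -= 3·r0 → [0,3,1]
  r2 -= -3·r1 → [0,0,4]

L=[[1,0,0],[3,1,0],[3,-3,1]] U=[[-2,2,-1],[0,-1,1],[0,0,4]]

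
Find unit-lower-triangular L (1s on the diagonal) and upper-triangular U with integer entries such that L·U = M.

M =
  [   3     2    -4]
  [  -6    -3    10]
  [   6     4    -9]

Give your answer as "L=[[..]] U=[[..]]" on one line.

  r1 -= -2·r0 → [0,1,2]
  r2 -= 2·r0 → [0,0,-1]
  r2 -= 0·r1 → [0,0,-1]

L=[[1,0,0],[-2,1,0],[2,0,1]] U=[[3,2,-4],[0,1,2],[0,0,-1]]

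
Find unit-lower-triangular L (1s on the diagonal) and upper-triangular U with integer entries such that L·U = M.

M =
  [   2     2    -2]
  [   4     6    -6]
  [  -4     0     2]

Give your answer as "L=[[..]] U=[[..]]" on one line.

L=[[1,0,0],[2,1,0],[-2,2,1]] U=[[2,2,-2],[0,2,-2],[0,0,2]]

  r1 -= 2·r0 → [0,2,-2]
  r2 -= -2·r0 → [0,4,-2]
  r2 -= 2·r1 → [0,0,2]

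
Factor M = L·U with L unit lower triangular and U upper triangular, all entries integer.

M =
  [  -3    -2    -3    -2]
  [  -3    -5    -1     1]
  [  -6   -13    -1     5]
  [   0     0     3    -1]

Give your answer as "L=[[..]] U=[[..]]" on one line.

L=[[1,0,0,0],[1,1,0,0],[2,3,1,0],[0,0,-3,1]] U=[[-3,-2,-3,-2],[0,-3,2,3],[0,0,-1,0],[0,0,0,-1]]

  r1 -= 1·r0 → [0,-3,2,3]
  r2 -= 2·r0 → [0,-9,5,9]
  r3 -= 0·r0 → [0,0,3,-1]
  r2 -= 3·r1 → [0,0,-1,0]
  r3 -= 0·r1 → [0,0,3,-1]
  r3 -= -3·r2 → [0,0,0,-1]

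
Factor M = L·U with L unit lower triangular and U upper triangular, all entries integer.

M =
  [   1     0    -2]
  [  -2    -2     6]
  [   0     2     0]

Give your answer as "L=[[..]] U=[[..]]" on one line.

  r1 -= -2·r0 → [0,-2,2]
  r2 -= 0·r0 → [0,2,0]
  r2 -= -1·r1 → [0,0,2]

L=[[1,0,0],[-2,1,0],[0,-1,1]] U=[[1,0,-2],[0,-2,2],[0,0,2]]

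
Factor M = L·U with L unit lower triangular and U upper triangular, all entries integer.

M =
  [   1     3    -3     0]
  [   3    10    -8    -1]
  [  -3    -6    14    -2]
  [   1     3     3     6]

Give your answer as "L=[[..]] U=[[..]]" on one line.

L=[[1,0,0,0],[3,1,0,0],[-3,3,1,0],[1,0,3,1]] U=[[1,3,-3,0],[0,1,1,-1],[0,0,2,1],[0,0,0,3]]

  row1 -= 3·row0 → [0,1,1,-1]
  row2 -= -3·row0 → [0,3,5,-2]
  row3 -= 1·row0 → [0,0,6,6]
  row2 -= 3·row1 → [0,0,2,1]
  row3 -= 0·row1 → [0,0,6,6]
  row3 -= 3·row2 → [0,0,0,3]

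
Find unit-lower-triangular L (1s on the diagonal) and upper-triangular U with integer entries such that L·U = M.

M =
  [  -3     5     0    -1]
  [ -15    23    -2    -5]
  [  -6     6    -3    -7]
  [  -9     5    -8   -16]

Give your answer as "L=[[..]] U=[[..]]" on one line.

L=[[1,0,0,0],[5,1,0,0],[2,2,1,0],[3,5,2,1]] U=[[-3,5,0,-1],[0,-2,-2,0],[0,0,1,-5],[0,0,0,-3]]

  r1 -= 5·r0 → [0,-2,-2,0]
  r2 -= 2·r0 → [0,-4,-3,-5]
  r3 -= 3·r0 → [0,-10,-8,-13]
  r2 -= 2·r1 → [0,0,1,-5]
  r3 -= 5·r1 → [0,0,2,-13]
  r3 -= 2·r2 → [0,0,0,-3]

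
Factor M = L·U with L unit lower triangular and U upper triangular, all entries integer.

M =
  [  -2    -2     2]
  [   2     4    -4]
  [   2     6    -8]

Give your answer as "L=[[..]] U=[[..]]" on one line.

  row1 -= -1·row0 → [0,2,-2]
  row2 -= -1·row0 → [0,4,-6]
  row2 -= 2·row1 → [0,0,-2]

L=[[1,0,0],[-1,1,0],[-1,2,1]] U=[[-2,-2,2],[0,2,-2],[0,0,-2]]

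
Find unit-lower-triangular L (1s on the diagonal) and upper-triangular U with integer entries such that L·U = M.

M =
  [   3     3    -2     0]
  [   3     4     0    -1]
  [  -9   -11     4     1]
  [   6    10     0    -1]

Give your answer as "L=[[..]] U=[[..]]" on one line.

L=[[1,0,0,0],[1,1,0,0],[-3,-2,1,0],[2,4,-2,1]] U=[[3,3,-2,0],[0,1,2,-1],[0,0,2,-1],[0,0,0,1]]

  row1 -= 1·row0 → [0,1,2,-1]
  row2 -= -3·row0 → [0,-2,-2,1]
  row3 -= 2·row0 → [0,4,4,-1]
  row2 -= -2·row1 → [0,0,2,-1]
  row3 -= 4·row1 → [0,0,-4,3]
  row3 -= -2·row2 → [0,0,0,1]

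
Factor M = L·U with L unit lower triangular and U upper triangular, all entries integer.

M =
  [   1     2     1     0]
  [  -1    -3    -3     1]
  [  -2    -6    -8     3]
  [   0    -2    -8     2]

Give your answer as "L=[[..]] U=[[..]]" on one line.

  r1 -= -1·r0 → [0,-1,-2,1]
  r2 -= -2·r0 → [0,-2,-6,3]
  r3 -= 0·r0 → [0,-2,-8,2]
  r2 -= 2·r1 → [0,0,-2,1]
  r3 -= 2·r1 → [0,0,-4,0]
  r3 -= 2·r2 → [0,0,0,-2]

L=[[1,0,0,0],[-1,1,0,0],[-2,2,1,0],[0,2,2,1]] U=[[1,2,1,0],[0,-1,-2,1],[0,0,-2,1],[0,0,0,-2]]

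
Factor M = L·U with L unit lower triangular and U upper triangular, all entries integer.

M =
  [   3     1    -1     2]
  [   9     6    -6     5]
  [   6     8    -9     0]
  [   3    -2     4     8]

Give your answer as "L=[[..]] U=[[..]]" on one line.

  row1 -= 3·row0 → [0,3,-3,-1]
  row2 -= 2·row0 → [0,6,-7,-4]
  row3 -= 1·row0 → [0,-3,5,6]
  row2 -= 2·row1 → [0,0,-1,-2]
  row3 -= -1·row1 → [0,0,2,5]
  row3 -= -2·row2 → [0,0,0,1]

L=[[1,0,0,0],[3,1,0,0],[2,2,1,0],[1,-1,-2,1]] U=[[3,1,-1,2],[0,3,-3,-1],[0,0,-1,-2],[0,0,0,1]]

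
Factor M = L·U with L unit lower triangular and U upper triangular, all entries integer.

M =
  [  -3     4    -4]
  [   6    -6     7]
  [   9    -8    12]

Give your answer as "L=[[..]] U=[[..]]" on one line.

L=[[1,0,0],[-2,1,0],[-3,2,1]] U=[[-3,4,-4],[0,2,-1],[0,0,2]]

  R1 -= -2·R0 → [0,2,-1]
  R2 -= -3·R0 → [0,4,0]
  R2 -= 2·R1 → [0,0,2]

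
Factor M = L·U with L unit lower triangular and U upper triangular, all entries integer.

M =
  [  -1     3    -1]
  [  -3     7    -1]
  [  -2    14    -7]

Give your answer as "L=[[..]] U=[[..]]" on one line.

  r1 -= 3·r0 → [0,-2,2]
  r2 -= 2·r0 → [0,8,-5]
  r2 -= -4·r1 → [0,0,3]

L=[[1,0,0],[3,1,0],[2,-4,1]] U=[[-1,3,-1],[0,-2,2],[0,0,3]]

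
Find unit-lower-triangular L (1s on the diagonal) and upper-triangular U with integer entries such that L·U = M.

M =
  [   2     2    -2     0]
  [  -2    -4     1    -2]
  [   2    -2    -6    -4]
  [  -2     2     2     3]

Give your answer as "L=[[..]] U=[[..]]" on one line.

L=[[1,0,0,0],[-1,1,0,0],[1,2,1,0],[-1,-2,1,1]] U=[[2,2,-2,0],[0,-2,-1,-2],[0,0,-2,0],[0,0,0,-1]]

  row1 -= -1·row0 → [0,-2,-1,-2]
  row2 -= 1·row0 → [0,-4,-4,-4]
  row3 -= -1·row0 → [0,4,0,3]
  row2 -= 2·row1 → [0,0,-2,0]
  row3 -= -2·row1 → [0,0,-2,-1]
  row3 -= 1·row2 → [0,0,0,-1]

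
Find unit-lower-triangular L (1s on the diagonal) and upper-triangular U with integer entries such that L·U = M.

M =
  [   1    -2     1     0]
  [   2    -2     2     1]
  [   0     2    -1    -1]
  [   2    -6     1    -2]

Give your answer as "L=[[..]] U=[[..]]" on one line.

  row1 -= 2·row0 → [0,2,0,1]
  row2 -= 0·row0 → [0,2,-1,-1]
  row3 -= 2·row0 → [0,-2,-1,-2]
  row2 -= 1·row1 → [0,0,-1,-2]
  row3 -= -1·row1 → [0,0,-1,-1]
  row3 -= 1·row2 → [0,0,0,1]

L=[[1,0,0,0],[2,1,0,0],[0,1,1,0],[2,-1,1,1]] U=[[1,-2,1,0],[0,2,0,1],[0,0,-1,-2],[0,0,0,1]]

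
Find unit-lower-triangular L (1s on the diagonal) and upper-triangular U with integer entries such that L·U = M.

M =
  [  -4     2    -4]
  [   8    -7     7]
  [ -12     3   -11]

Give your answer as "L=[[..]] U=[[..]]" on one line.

L=[[1,0,0],[-2,1,0],[3,1,1]] U=[[-4,2,-4],[0,-3,-1],[0,0,2]]

  R1 -= -2·R0 → [0,-3,-1]
  R2 -= 3·R0 → [0,-3,1]
  R2 -= 1·R1 → [0,0,2]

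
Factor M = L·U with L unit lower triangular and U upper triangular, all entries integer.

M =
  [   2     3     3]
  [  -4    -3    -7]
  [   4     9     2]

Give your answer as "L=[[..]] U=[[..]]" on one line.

L=[[1,0,0],[-2,1,0],[2,1,1]] U=[[2,3,3],[0,3,-1],[0,0,-3]]

  R1 -= -2·R0 → [0,3,-1]
  R2 -= 2·R0 → [0,3,-4]
  R2 -= 1·R1 → [0,0,-3]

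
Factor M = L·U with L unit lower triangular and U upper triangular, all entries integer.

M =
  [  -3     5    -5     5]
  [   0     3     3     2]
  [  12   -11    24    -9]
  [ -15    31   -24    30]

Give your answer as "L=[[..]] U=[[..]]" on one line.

  R1 -= 0·R0 → [0,3,3,2]
  R2 -= -4·R0 → [0,9,4,11]
  R3 -= 5·R0 → [0,6,1,5]
  R2 -= 3·R1 → [0,0,-5,5]
  R3 -= 2·R1 → [0,0,-5,1]
  R3 -= 1·R2 → [0,0,0,-4]

L=[[1,0,0,0],[0,1,0,0],[-4,3,1,0],[5,2,1,1]] U=[[-3,5,-5,5],[0,3,3,2],[0,0,-5,5],[0,0,0,-4]]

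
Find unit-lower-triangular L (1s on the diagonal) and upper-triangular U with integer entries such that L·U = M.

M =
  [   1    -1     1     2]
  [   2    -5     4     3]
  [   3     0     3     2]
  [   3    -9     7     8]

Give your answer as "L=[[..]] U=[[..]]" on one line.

L=[[1,0,0,0],[2,1,0,0],[3,-1,1,0],[3,2,0,1]] U=[[1,-1,1,2],[0,-3,2,-1],[0,0,2,-5],[0,0,0,4]]

  r1 -= 2·r0 → [0,-3,2,-1]
  r2 -= 3·r0 → [0,3,0,-4]
  r3 -= 3·r0 → [0,-6,4,2]
  r2 -= -1·r1 → [0,0,2,-5]
  r3 -= 2·r1 → [0,0,0,4]
  r3 -= 0·r2 → [0,0,0,4]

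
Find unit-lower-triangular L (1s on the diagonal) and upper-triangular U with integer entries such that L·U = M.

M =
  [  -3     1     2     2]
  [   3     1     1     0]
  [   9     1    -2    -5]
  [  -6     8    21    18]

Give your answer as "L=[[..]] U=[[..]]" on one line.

  row1 -= -1·row0 → [0,2,3,2]
  row2 -= -3·row0 → [0,4,4,1]
  row3 -= 2·row0 → [0,6,17,14]
  row2 -= 2·row1 → [0,0,-2,-3]
  row3 -= 3·row1 → [0,0,8,8]
  row3 -= -4·row2 → [0,0,0,-4]

L=[[1,0,0,0],[-1,1,0,0],[-3,2,1,0],[2,3,-4,1]] U=[[-3,1,2,2],[0,2,3,2],[0,0,-2,-3],[0,0,0,-4]]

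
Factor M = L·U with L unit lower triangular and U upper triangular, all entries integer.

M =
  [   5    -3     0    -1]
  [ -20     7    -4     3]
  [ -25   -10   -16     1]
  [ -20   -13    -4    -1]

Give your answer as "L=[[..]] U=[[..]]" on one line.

  r1 -= -4·r0 → [0,-5,-4,-1]
  r2 -= -5·r0 → [0,-25,-16,-4]
  r3 -= -4·r0 → [0,-25,-4,-5]
  r2 -= 5·r1 → [0,0,4,1]
  r3 -= 5·r1 → [0,0,16,0]
  r3 -= 4·r2 → [0,0,0,-4]

L=[[1,0,0,0],[-4,1,0,0],[-5,5,1,0],[-4,5,4,1]] U=[[5,-3,0,-1],[0,-5,-4,-1],[0,0,4,1],[0,0,0,-4]]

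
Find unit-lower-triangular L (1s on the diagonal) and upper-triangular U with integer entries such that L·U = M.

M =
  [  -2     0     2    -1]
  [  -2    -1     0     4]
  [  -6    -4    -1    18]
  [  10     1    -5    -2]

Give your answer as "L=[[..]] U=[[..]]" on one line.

L=[[1,0,0,0],[1,1,0,0],[3,4,1,0],[-5,-1,3,1]] U=[[-2,0,2,-1],[0,-1,-2,5],[0,0,1,1],[0,0,0,-5]]

  r1 -= 1·r0 → [0,-1,-2,5]
  r2 -= 3·r0 → [0,-4,-7,21]
  r3 -= -5·r0 → [0,1,5,-7]
  r2 -= 4·r1 → [0,0,1,1]
  r3 -= -1·r1 → [0,0,3,-2]
  r3 -= 3·r2 → [0,0,0,-5]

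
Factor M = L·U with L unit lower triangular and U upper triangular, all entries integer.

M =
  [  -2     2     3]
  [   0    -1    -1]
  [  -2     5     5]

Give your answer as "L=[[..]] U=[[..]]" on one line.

L=[[1,0,0],[0,1,0],[1,-3,1]] U=[[-2,2,3],[0,-1,-1],[0,0,-1]]

  R1 -= 0·R0 → [0,-1,-1]
  R2 -= 1·R0 → [0,3,2]
  R2 -= -3·R1 → [0,0,-1]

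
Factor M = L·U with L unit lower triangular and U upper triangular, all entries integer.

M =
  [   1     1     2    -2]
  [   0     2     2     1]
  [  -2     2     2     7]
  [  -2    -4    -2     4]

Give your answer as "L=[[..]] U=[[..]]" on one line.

L=[[1,0,0,0],[0,1,0,0],[-2,2,1,0],[-2,-1,2,1]] U=[[1,1,2,-2],[0,2,2,1],[0,0,2,1],[0,0,0,-1]]

  R1 -= 0·R0 → [0,2,2,1]
  R2 -= -2·R0 → [0,4,6,3]
  R3 -= -2·R0 → [0,-2,2,0]
  R2 -= 2·R1 → [0,0,2,1]
  R3 -= -1·R1 → [0,0,4,1]
  R3 -= 2·R2 → [0,0,0,-1]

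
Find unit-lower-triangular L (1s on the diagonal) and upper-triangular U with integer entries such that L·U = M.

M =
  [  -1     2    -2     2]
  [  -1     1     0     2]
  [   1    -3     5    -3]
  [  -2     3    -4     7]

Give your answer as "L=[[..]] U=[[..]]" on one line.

  R1 -= 1·R0 → [0,-1,2,0]
  R2 -= -1·R0 → [0,-1,3,-1]
  R3 -= 2·R0 → [0,-1,0,3]
  R2 -= 1·R1 → [0,0,1,-1]
  R3 -= 1·R1 → [0,0,-2,3]
  R3 -= -2·R2 → [0,0,0,1]

L=[[1,0,0,0],[1,1,0,0],[-1,1,1,0],[2,1,-2,1]] U=[[-1,2,-2,2],[0,-1,2,0],[0,0,1,-1],[0,0,0,1]]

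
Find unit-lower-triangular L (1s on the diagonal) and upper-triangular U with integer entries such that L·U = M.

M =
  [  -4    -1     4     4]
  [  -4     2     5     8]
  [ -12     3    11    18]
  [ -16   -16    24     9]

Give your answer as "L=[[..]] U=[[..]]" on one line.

L=[[1,0,0,0],[1,1,0,0],[3,2,1,0],[4,-4,-4,1]] U=[[-4,-1,4,4],[0,3,1,4],[0,0,-3,-2],[0,0,0,1]]

  R1 -= 1·R0 → [0,3,1,4]
  R2 -= 3·R0 → [0,6,-1,6]
  R3 -= 4·R0 → [0,-12,8,-7]
  R2 -= 2·R1 → [0,0,-3,-2]
  R3 -= -4·R1 → [0,0,12,9]
  R3 -= -4·R2 → [0,0,0,1]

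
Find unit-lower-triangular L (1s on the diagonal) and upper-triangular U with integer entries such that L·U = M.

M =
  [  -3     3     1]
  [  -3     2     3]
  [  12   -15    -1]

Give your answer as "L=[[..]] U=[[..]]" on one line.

L=[[1,0,0],[1,1,0],[-4,3,1]] U=[[-3,3,1],[0,-1,2],[0,0,-3]]

  row1 -= 1·row0 → [0,-1,2]
  row2 -= -4·row0 → [0,-3,3]
  row2 -= 3·row1 → [0,0,-3]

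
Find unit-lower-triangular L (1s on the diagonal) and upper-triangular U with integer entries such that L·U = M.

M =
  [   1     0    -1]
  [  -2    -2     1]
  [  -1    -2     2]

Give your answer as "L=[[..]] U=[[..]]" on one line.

L=[[1,0,0],[-2,1,0],[-1,1,1]] U=[[1,0,-1],[0,-2,-1],[0,0,2]]

  R1 -= -2·R0 → [0,-2,-1]
  R2 -= -1·R0 → [0,-2,1]
  R2 -= 1·R1 → [0,0,2]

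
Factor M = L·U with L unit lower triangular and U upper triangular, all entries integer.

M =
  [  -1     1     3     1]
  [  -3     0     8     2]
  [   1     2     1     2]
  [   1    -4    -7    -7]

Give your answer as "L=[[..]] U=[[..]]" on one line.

L=[[1,0,0,0],[3,1,0,0],[-1,-1,1,0],[-1,1,-1,1]] U=[[-1,1,3,1],[0,-3,-1,-1],[0,0,3,2],[0,0,0,-3]]

  row1 -= 3·row0 → [0,-3,-1,-1]
  row2 -= -1·row0 → [0,3,4,3]
  row3 -= -1·row0 → [0,-3,-4,-6]
  row2 -= -1·row1 → [0,0,3,2]
  row3 -= 1·row1 → [0,0,-3,-5]
  row3 -= -1·row2 → [0,0,0,-3]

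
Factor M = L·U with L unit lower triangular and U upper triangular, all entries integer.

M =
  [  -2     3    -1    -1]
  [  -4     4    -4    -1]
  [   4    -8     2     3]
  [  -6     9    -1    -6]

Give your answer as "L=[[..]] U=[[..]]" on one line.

  row1 -= 2·row0 → [0,-2,-2,1]
  row2 -= -2·row0 → [0,-2,0,1]
  row3 -= 3·row0 → [0,0,2,-3]
  row2 -= 1·row1 → [0,0,2,0]
  row3 -= 0·row1 → [0,0,2,-3]
  row3 -= 1·row2 → [0,0,0,-3]

L=[[1,0,0,0],[2,1,0,0],[-2,1,1,0],[3,0,1,1]] U=[[-2,3,-1,-1],[0,-2,-2,1],[0,0,2,0],[0,0,0,-3]]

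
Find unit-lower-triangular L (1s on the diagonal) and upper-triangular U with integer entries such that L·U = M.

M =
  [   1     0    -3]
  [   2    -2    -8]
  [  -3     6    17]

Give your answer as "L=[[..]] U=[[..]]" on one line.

L=[[1,0,0],[2,1,0],[-3,-3,1]] U=[[1,0,-3],[0,-2,-2],[0,0,2]]

  row1 -= 2·row0 → [0,-2,-2]
  row2 -= -3·row0 → [0,6,8]
  row2 -= -3·row1 → [0,0,2]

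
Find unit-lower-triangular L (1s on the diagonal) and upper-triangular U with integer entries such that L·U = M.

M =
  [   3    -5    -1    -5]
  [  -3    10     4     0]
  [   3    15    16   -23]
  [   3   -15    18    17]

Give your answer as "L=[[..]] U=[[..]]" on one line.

L=[[1,0,0,0],[-1,1,0,0],[1,4,1,0],[1,-2,5,1]] U=[[3,-5,-1,-5],[0,5,3,-5],[0,0,5,2],[0,0,0,2]]

  row1 -= -1·row0 → [0,5,3,-5]
  row2 -= 1·row0 → [0,20,17,-18]
  row3 -= 1·row0 → [0,-10,19,22]
  row2 -= 4·row1 → [0,0,5,2]
  row3 -= -2·row1 → [0,0,25,12]
  row3 -= 5·row2 → [0,0,0,2]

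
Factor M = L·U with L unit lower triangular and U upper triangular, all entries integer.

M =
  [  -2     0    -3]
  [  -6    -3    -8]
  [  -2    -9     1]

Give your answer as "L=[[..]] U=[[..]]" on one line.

L=[[1,0,0],[3,1,0],[1,3,1]] U=[[-2,0,-3],[0,-3,1],[0,0,1]]

  row1 -= 3·row0 → [0,-3,1]
  row2 -= 1·row0 → [0,-9,4]
  row2 -= 3·row1 → [0,0,1]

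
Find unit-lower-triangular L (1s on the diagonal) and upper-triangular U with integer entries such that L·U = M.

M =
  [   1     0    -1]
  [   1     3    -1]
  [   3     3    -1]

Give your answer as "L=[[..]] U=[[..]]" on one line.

L=[[1,0,0],[1,1,0],[3,1,1]] U=[[1,0,-1],[0,3,0],[0,0,2]]

  r1 -= 1·r0 → [0,3,0]
  r2 -= 3·r0 → [0,3,2]
  r2 -= 1·r1 → [0,0,2]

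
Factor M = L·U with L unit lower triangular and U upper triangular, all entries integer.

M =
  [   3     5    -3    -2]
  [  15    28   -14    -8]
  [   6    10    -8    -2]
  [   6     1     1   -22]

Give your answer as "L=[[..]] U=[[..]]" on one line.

L=[[1,0,0,0],[5,1,0,0],[2,0,1,0],[2,-3,-5,1]] U=[[3,5,-3,-2],[0,3,1,2],[0,0,-2,2],[0,0,0,-2]]

  row1 -= 5·row0 → [0,3,1,2]
  row2 -= 2·row0 → [0,0,-2,2]
  row3 -= 2·row0 → [0,-9,7,-18]
  row2 -= 0·row1 → [0,0,-2,2]
  row3 -= -3·row1 → [0,0,10,-12]
  row3 -= -5·row2 → [0,0,0,-2]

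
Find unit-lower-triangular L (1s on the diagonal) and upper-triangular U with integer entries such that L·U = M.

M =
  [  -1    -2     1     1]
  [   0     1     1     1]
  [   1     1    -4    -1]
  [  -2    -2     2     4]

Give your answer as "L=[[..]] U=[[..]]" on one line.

L=[[1,0,0,0],[0,1,0,0],[-1,-1,1,0],[2,2,1,1]] U=[[-1,-2,1,1],[0,1,1,1],[0,0,-2,1],[0,0,0,-1]]

  R1 -= 0·R0 → [0,1,1,1]
  R2 -= -1·R0 → [0,-1,-3,0]
  R3 -= 2·R0 → [0,2,0,2]
  R2 -= -1·R1 → [0,0,-2,1]
  R3 -= 2·R1 → [0,0,-2,0]
  R3 -= 1·R2 → [0,0,0,-1]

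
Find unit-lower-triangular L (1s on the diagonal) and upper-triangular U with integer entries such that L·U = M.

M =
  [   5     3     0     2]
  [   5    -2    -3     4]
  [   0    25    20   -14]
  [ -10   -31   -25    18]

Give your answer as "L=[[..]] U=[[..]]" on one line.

  R1 -= 1·R0 → [0,-5,-3,2]
  R2 -= 0·R0 → [0,25,20,-14]
  R3 -= -2·R0 → [0,-25,-25,22]
  R2 -= -5·R1 → [0,0,5,-4]
  R3 -= 5·R1 → [0,0,-10,12]
  R3 -= -2·R2 → [0,0,0,4]

L=[[1,0,0,0],[1,1,0,0],[0,-5,1,0],[-2,5,-2,1]] U=[[5,3,0,2],[0,-5,-3,2],[0,0,5,-4],[0,0,0,4]]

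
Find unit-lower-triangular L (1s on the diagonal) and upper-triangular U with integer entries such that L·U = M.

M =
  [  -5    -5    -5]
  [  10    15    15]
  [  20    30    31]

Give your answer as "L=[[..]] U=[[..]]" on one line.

L=[[1,0,0],[-2,1,0],[-4,2,1]] U=[[-5,-5,-5],[0,5,5],[0,0,1]]

  R1 -= -2·R0 → [0,5,5]
  R2 -= -4·R0 → [0,10,11]
  R2 -= 2·R1 → [0,0,1]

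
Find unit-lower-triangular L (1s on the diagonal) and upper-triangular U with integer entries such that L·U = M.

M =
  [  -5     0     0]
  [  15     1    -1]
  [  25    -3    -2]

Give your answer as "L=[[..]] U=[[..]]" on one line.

L=[[1,0,0],[-3,1,0],[-5,-3,1]] U=[[-5,0,0],[0,1,-1],[0,0,-5]]

  r1 -= -3·r0 → [0,1,-1]
  r2 -= -5·r0 → [0,-3,-2]
  r2 -= -3·r1 → [0,0,-5]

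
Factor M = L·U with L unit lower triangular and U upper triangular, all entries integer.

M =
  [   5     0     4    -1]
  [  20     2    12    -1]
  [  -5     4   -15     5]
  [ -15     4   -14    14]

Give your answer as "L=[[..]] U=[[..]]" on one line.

L=[[1,0,0,0],[4,1,0,0],[-1,2,1,0],[-3,2,-2,1]] U=[[5,0,4,-1],[0,2,-4,3],[0,0,-3,-2],[0,0,0,1]]

  R1 -= 4·R0 → [0,2,-4,3]
  R2 -= -1·R0 → [0,4,-11,4]
  R3 -= -3·R0 → [0,4,-2,11]
  R2 -= 2·R1 → [0,0,-3,-2]
  R3 -= 2·R1 → [0,0,6,5]
  R3 -= -2·R2 → [0,0,0,1]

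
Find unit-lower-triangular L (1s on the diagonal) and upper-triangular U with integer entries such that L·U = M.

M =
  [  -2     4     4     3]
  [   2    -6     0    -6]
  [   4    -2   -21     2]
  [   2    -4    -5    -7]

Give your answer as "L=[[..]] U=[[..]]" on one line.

L=[[1,0,0,0],[-1,1,0,0],[-2,-3,1,0],[-1,0,1,1]] U=[[-2,4,4,3],[0,-2,4,-3],[0,0,-1,-1],[0,0,0,-3]]

  R1 -= -1·R0 → [0,-2,4,-3]
  R2 -= -2·R0 → [0,6,-13,8]
  R3 -= -1·R0 → [0,0,-1,-4]
  R2 -= -3·R1 → [0,0,-1,-1]
  R3 -= 0·R1 → [0,0,-1,-4]
  R3 -= 1·R2 → [0,0,0,-3]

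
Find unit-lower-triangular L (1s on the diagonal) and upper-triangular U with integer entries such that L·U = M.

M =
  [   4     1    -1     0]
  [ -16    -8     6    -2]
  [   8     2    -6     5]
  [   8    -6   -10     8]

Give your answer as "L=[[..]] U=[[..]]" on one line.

  r1 -= -4·r0 → [0,-4,2,-2]
  r2 -= 2·r0 → [0,0,-4,5]
  r3 -= 2·r0 → [0,-8,-8,8]
  r2 -= 0·r1 → [0,0,-4,5]
  r3 -= 2·r1 → [0,0,-12,12]
  r3 -= 3·r2 → [0,0,0,-3]

L=[[1,0,0,0],[-4,1,0,0],[2,0,1,0],[2,2,3,1]] U=[[4,1,-1,0],[0,-4,2,-2],[0,0,-4,5],[0,0,0,-3]]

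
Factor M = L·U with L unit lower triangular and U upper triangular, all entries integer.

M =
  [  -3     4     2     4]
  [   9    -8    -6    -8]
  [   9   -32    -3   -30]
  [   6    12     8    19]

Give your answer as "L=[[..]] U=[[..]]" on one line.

  R1 -= -3·R0 → [0,4,0,4]
  R2 -= -3·R0 → [0,-20,3,-18]
  R3 -= -2·R0 → [0,20,12,27]
  R2 -= -5·R1 → [0,0,3,2]
  R3 -= 5·R1 → [0,0,12,7]
  R3 -= 4·R2 → [0,0,0,-1]

L=[[1,0,0,0],[-3,1,0,0],[-3,-5,1,0],[-2,5,4,1]] U=[[-3,4,2,4],[0,4,0,4],[0,0,3,2],[0,0,0,-1]]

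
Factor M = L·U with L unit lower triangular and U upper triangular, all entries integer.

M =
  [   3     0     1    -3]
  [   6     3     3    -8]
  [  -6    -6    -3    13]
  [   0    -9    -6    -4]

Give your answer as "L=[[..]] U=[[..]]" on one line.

L=[[1,0,0,0],[2,1,0,0],[-2,-2,1,0],[0,-3,-3,1]] U=[[3,0,1,-3],[0,3,1,-2],[0,0,1,3],[0,0,0,-1]]

  r1 -= 2·r0 → [0,3,1,-2]
  r2 -= -2·r0 → [0,-6,-1,7]
  r3 -= 0·r0 → [0,-9,-6,-4]
  r2 -= -2·r1 → [0,0,1,3]
  r3 -= -3·r1 → [0,0,-3,-10]
  r3 -= -3·r2 → [0,0,0,-1]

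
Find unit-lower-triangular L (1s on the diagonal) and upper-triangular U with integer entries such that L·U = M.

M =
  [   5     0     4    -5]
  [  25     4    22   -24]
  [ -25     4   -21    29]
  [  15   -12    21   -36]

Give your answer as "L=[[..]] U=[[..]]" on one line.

L=[[1,0,0,0],[5,1,0,0],[-5,1,1,0],[3,-3,-5,1]] U=[[5,0,4,-5],[0,4,2,1],[0,0,-3,3],[0,0,0,-3]]

  R1 -= 5·R0 → [0,4,2,1]
  R2 -= -5·R0 → [0,4,-1,4]
  R3 -= 3·R0 → [0,-12,9,-21]
  R2 -= 1·R1 → [0,0,-3,3]
  R3 -= -3·R1 → [0,0,15,-18]
  R3 -= -5·R2 → [0,0,0,-3]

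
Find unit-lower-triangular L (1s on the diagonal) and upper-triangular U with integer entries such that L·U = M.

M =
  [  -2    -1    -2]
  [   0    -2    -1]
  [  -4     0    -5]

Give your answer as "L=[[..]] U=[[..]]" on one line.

  R1 -= 0·R0 → [0,-2,-1]
  R2 -= 2·R0 → [0,2,-1]
  R2 -= -1·R1 → [0,0,-2]

L=[[1,0,0],[0,1,0],[2,-1,1]] U=[[-2,-1,-2],[0,-2,-1],[0,0,-2]]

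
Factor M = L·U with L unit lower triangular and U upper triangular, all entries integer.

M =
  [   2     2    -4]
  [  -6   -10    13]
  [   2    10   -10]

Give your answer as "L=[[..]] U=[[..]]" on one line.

  row1 -= -3·row0 → [0,-4,1]
  row2 -= 1·row0 → [0,8,-6]
  row2 -= -2·row1 → [0,0,-4]

L=[[1,0,0],[-3,1,0],[1,-2,1]] U=[[2,2,-4],[0,-4,1],[0,0,-4]]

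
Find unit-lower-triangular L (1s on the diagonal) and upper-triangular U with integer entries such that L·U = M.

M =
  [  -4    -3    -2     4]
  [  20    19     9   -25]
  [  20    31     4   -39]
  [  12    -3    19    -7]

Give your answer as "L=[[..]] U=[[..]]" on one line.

  r1 -= -5·r0 → [0,4,-1,-5]
  r2 -= -5·r0 → [0,16,-6,-19]
  r3 -= -3·r0 → [0,-12,13,5]
  r2 -= 4·r1 → [0,0,-2,1]
  r3 -= -3·r1 → [0,0,10,-10]
  r3 -= -5·r2 → [0,0,0,-5]

L=[[1,0,0,0],[-5,1,0,0],[-5,4,1,0],[-3,-3,-5,1]] U=[[-4,-3,-2,4],[0,4,-1,-5],[0,0,-2,1],[0,0,0,-5]]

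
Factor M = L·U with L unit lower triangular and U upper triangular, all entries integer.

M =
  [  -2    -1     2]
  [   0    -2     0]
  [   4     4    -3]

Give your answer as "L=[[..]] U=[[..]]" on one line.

  R1 -= 0·R0 → [0,-2,0]
  R2 -= -2·R0 → [0,2,1]
  R2 -= -1·R1 → [0,0,1]

L=[[1,0,0],[0,1,0],[-2,-1,1]] U=[[-2,-1,2],[0,-2,0],[0,0,1]]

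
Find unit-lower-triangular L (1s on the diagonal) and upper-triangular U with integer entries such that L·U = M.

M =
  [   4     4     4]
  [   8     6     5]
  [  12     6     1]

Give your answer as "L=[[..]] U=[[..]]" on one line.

  r1 -= 2·r0 → [0,-2,-3]
  r2 -= 3·r0 → [0,-6,-11]
  r2 -= 3·r1 → [0,0,-2]

L=[[1,0,0],[2,1,0],[3,3,1]] U=[[4,4,4],[0,-2,-3],[0,0,-2]]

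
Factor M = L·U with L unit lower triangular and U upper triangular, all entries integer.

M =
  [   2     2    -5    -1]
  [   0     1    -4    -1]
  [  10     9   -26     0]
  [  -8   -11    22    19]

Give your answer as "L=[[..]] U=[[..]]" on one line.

L=[[1,0,0,0],[0,1,0,0],[5,-1,1,0],[-4,-3,2,1]] U=[[2,2,-5,-1],[0,1,-4,-1],[0,0,-5,4],[0,0,0,4]]

  row1 -= 0·row0 → [0,1,-4,-1]
  row2 -= 5·row0 → [0,-1,-1,5]
  row3 -= -4·row0 → [0,-3,2,15]
  row2 -= -1·row1 → [0,0,-5,4]
  row3 -= -3·row1 → [0,0,-10,12]
  row3 -= 2·row2 → [0,0,0,4]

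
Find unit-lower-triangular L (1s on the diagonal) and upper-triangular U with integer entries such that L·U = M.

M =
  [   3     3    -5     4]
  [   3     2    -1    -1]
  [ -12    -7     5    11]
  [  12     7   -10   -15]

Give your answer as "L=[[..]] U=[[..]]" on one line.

L=[[1,0,0,0],[1,1,0,0],[-4,-5,1,0],[4,5,-2,1]] U=[[3,3,-5,4],[0,-1,4,-5],[0,0,5,2],[0,0,0,-2]]

  r1 -= 1·r0 → [0,-1,4,-5]
  r2 -= -4·r0 → [0,5,-15,27]
  r3 -= 4·r0 → [0,-5,10,-31]
  r2 -= -5·r1 → [0,0,5,2]
  r3 -= 5·r1 → [0,0,-10,-6]
  r3 -= -2·r2 → [0,0,0,-2]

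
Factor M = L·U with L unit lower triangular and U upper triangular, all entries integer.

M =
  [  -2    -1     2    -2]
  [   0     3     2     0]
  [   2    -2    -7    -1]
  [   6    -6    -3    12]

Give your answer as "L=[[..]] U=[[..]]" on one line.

  row1 -= 0·row0 → [0,3,2,0]
  row2 -= -1·row0 → [0,-3,-5,-3]
  row3 -= -3·row0 → [0,-9,3,6]
  row2 -= -1·row1 → [0,0,-3,-3]
  row3 -= -3·row1 → [0,0,9,6]
  row3 -= -3·row2 → [0,0,0,-3]

L=[[1,0,0,0],[0,1,0,0],[-1,-1,1,0],[-3,-3,-3,1]] U=[[-2,-1,2,-2],[0,3,2,0],[0,0,-3,-3],[0,0,0,-3]]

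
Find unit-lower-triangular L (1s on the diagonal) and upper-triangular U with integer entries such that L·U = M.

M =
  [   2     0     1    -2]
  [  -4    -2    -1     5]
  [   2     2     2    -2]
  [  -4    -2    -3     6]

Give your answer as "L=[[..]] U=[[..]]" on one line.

L=[[1,0,0,0],[-2,1,0,0],[1,-1,1,0],[-2,1,-1,1]] U=[[2,0,1,-2],[0,-2,1,1],[0,0,2,1],[0,0,0,2]]

  row1 -= -2·row0 → [0,-2,1,1]
  row2 -= 1·row0 → [0,2,1,0]
  row3 -= -2·row0 → [0,-2,-1,2]
  row2 -= -1·row1 → [0,0,2,1]
  row3 -= 1·row1 → [0,0,-2,1]
  row3 -= -1·row2 → [0,0,0,2]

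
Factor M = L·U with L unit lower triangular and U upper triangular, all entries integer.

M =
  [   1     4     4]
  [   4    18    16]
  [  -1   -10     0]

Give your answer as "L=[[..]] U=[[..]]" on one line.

  row1 -= 4·row0 → [0,2,0]
  row2 -= -1·row0 → [0,-6,4]
  row2 -= -3·row1 → [0,0,4]

L=[[1,0,0],[4,1,0],[-1,-3,1]] U=[[1,4,4],[0,2,0],[0,0,4]]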